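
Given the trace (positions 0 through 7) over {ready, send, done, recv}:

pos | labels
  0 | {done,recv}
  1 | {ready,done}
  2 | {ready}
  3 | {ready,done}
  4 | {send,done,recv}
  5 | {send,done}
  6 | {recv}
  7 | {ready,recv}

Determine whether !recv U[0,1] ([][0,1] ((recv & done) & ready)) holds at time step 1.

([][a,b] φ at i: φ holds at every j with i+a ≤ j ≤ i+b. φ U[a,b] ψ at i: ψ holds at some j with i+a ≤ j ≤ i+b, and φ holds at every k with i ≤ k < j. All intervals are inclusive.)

Need some j in [1,2] with [][0,1] ((recv & done) & ready), and !recv at every k in [1,j-1].
  j=1: [][0,1] ((recv & done) & ready) — fails at 1.
  j=2: [][0,1] ((recv & done) & ready) — fails at 2.
No j in the window works → until fails.

No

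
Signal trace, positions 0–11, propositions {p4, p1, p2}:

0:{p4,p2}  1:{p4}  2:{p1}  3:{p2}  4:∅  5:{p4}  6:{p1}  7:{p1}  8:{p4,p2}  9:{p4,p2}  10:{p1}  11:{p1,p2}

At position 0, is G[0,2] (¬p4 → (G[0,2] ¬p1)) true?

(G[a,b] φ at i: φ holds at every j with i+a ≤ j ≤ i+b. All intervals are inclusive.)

False

Check (¬p4 → (G[0,2] ¬p1)) at every j in [0,2]:
  j=0: antecedent false → ✓
  j=1: antecedent false → ✓
  j=2: antecedent true; consequent fails at 2 → ✗
Fails at j=2 → formula fails.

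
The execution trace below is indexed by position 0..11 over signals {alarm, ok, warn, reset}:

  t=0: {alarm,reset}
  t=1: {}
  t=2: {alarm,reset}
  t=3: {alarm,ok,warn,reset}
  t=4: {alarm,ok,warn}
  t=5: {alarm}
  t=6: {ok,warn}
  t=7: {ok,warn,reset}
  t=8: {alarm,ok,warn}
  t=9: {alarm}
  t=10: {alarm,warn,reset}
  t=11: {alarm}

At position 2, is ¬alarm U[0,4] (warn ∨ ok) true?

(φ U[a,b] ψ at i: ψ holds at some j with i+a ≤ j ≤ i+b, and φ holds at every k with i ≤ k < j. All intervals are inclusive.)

Need some j in [2,6] with (warn ∨ ok), and ¬alarm at every k in [2,j-1].
  j=2: (warn ∨ ok) false.
  j=3: (warn ∨ ok) holds, but ¬alarm fails at k=2 → not this j.
  j=4: (warn ∨ ok) holds, but ¬alarm fails at k=2 → not this j.
  j=5: (warn ∨ ok) false.
  j=6: (warn ∨ ok) holds, but ¬alarm fails at k=2 → not this j.
No j in the window works → until fails.

No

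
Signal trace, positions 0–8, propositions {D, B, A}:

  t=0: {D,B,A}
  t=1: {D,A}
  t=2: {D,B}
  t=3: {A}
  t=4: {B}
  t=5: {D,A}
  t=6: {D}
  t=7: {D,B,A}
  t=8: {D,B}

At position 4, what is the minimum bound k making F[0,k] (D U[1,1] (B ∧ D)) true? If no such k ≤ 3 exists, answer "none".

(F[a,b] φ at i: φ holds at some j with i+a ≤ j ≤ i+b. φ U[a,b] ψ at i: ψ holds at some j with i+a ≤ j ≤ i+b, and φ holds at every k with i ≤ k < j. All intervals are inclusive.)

2

Scan j = 4,5,… for (D U[1,1] (B ∧ D)):
  j=4: fails
  j=5: fails
  j=6: holds
First hit at j=6, so smallest k = 6-4 = 2.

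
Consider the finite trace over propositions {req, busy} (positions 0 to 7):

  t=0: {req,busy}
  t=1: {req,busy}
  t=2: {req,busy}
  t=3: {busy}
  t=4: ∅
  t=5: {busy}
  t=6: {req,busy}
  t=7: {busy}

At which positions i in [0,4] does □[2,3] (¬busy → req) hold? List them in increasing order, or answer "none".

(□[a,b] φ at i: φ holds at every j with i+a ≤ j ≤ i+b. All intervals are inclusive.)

0, 3, 4

Evaluate at each i in [0,4]:
  i=0: ✓ (all of [2,3])
  i=1: ✗ (fails at j=4)
  i=2: ✗ (fails at j=4)
  i=3: ✓ (all of [5,6])
  i=4: ✓ (all of [6,7])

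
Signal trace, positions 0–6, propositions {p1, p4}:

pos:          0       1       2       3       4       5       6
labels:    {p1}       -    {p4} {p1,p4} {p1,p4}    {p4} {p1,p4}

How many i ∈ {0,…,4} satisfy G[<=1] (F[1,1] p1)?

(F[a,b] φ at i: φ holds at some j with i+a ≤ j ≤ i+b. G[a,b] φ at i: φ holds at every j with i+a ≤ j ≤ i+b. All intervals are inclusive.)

1

Evaluate at each i in [0,4]:
  i=0: ✗ (fails at j=0)
  i=1: ✗ (fails at j=1)
  i=2: ✓ (all of [2,3])
  i=3: ✗ (fails at j=4)
  i=4: ✗ (fails at j=4)
Positions where it holds: {2} → 1.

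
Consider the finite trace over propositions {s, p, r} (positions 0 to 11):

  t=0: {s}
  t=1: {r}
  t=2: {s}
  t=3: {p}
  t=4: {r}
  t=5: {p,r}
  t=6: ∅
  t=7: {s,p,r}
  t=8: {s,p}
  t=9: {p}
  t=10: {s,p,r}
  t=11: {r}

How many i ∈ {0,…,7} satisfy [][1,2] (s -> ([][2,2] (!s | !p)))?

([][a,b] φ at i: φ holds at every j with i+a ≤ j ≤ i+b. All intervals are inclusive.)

Evaluate at each i in [0,7]:
  i=0: ✓ (all of [1,2])
  i=1: ✓ (all of [2,3])
  i=2: ✓ (all of [3,4])
  i=3: ✓ (all of [4,5])
  i=4: ✓ (all of [5,6])
  i=5: ✓ (all of [6,7])
  i=6: ✗ (fails at j=8)
  i=7: ✗ (fails at j=8)
Positions where it holds: {0, 1, 2, 3, 4, 5} → 6.

6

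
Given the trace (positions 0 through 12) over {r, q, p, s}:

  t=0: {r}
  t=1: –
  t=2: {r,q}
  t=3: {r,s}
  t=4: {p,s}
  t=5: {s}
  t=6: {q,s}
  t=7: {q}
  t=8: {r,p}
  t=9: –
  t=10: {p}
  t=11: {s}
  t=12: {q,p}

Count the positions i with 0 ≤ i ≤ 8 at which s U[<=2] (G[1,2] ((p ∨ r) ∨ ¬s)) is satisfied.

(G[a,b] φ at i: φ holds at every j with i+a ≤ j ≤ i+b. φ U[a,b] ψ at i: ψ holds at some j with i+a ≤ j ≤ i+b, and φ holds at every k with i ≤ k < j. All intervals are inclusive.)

8

Evaluate at each i in [0,8]:
  i=0: ✓ (rhs at j=0)
  i=1: ✓ (rhs at j=1)
  i=2: ✓ (rhs at j=2)
  i=3: ✗ (no rhs in [3,5])
  i=4: ✓ (rhs at j=6; lhs holds on [4,5])
  i=5: ✓ (rhs at j=6; lhs holds on [5,5])
  i=6: ✓ (rhs at j=6)
  i=7: ✓ (rhs at j=7)
  i=8: ✓ (rhs at j=8)
Positions where it holds: {0, 1, 2, 4, 5, 6, 7, 8} → 8.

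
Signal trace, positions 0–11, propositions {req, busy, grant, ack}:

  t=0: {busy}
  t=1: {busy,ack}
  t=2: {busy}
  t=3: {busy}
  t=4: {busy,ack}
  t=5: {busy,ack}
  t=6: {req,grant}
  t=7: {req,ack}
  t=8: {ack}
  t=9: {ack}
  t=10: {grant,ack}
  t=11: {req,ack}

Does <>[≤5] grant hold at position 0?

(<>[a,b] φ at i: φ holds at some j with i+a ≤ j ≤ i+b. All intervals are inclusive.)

Check grant at each j in [0,5]:
  j=0: false
  j=1: false
  j=2: false
  j=3: false
  j=4: false
  j=5: false
No position in the window satisfies it → formula fails.

False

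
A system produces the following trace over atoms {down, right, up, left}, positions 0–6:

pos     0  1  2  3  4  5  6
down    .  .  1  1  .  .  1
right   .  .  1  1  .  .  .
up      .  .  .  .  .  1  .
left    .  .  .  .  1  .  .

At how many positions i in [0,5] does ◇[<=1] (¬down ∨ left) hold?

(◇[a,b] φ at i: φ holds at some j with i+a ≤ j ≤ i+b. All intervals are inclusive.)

5

Evaluate at each i in [0,5]:
  i=0: ✓ (witness j=0)
  i=1: ✓ (witness j=1)
  i=2: ✗ (none in [2,3])
  i=3: ✓ (witness j=4)
  i=4: ✓ (witness j=4)
  i=5: ✓ (witness j=5)
Positions where it holds: {0, 1, 3, 4, 5} → 5.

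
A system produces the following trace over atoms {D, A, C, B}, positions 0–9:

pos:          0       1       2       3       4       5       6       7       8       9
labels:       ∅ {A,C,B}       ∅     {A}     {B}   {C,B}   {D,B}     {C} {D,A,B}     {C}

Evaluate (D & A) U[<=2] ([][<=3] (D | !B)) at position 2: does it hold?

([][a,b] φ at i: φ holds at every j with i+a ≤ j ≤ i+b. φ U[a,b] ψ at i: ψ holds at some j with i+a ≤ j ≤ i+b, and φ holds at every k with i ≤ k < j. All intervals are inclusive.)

Need some j in [2,4] with [][<=3] (D | !B), and (D & A) at every k in [2,j-1].
  j=2: [][<=3] (D | !B) — fails at 4.
  j=3: [][<=3] (D | !B) — fails at 4.
  j=4: [][<=3] (D | !B) — fails at 4.
No j in the window works → until fails.

Does not hold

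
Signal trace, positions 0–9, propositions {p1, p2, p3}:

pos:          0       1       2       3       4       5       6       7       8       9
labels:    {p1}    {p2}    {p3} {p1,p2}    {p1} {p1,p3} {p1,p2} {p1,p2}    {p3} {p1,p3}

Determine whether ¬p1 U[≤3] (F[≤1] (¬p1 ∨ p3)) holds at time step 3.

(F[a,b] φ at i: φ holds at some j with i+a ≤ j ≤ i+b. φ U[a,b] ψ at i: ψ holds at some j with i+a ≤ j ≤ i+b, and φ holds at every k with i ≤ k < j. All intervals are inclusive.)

Need some j in [3,6] with F[≤1] (¬p1 ∨ p3), and ¬p1 at every k in [3,j-1].
  j=3: F[≤1] (¬p1 ∨ p3) — fails (none in [3,4]).
  j=4: F[≤1] (¬p1 ∨ p3) holds, but ¬p1 fails at k=3 → not this j.
  j=5: F[≤1] (¬p1 ∨ p3) holds, but ¬p1 fails at k=3 → not this j.
  j=6: F[≤1] (¬p1 ∨ p3) — fails (none in [6,7]).
No j in the window works → until fails.

Does not hold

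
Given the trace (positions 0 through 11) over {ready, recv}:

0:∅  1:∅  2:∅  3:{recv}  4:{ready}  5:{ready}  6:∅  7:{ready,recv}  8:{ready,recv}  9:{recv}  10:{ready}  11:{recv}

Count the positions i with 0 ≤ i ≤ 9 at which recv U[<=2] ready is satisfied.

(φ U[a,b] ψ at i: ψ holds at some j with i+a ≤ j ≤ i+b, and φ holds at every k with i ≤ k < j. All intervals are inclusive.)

Evaluate at each i in [0,9]:
  i=0: ✗ (no rhs in [0,2])
  i=1: ✗ (no rhs in [1,3])
  i=2: ✗ (lhs fails at k=2 before rhs at j=4)
  i=3: ✓ (rhs at j=4; lhs holds on [3,3])
  i=4: ✓ (rhs at j=4)
  i=5: ✓ (rhs at j=5)
  i=6: ✗ (lhs fails at k=6 before rhs at j=7)
  i=7: ✓ (rhs at j=7)
  i=8: ✓ (rhs at j=8)
  i=9: ✓ (rhs at j=10; lhs holds on [9,9])
Positions where it holds: {3, 4, 5, 7, 8, 9} → 6.

6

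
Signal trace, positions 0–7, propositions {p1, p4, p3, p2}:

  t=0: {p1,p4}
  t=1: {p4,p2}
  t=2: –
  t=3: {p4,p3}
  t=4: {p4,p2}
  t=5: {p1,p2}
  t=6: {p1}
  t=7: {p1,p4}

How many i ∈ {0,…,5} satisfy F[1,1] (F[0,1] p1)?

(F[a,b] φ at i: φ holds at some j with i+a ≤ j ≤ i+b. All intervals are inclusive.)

Evaluate at each i in [0,5]:
  i=0: ✗ (none in [1,1])
  i=1: ✗ (none in [2,2])
  i=2: ✗ (none in [3,3])
  i=3: ✓ (witness j=4)
  i=4: ✓ (witness j=5)
  i=5: ✓ (witness j=6)
Positions where it holds: {3, 4, 5} → 3.

3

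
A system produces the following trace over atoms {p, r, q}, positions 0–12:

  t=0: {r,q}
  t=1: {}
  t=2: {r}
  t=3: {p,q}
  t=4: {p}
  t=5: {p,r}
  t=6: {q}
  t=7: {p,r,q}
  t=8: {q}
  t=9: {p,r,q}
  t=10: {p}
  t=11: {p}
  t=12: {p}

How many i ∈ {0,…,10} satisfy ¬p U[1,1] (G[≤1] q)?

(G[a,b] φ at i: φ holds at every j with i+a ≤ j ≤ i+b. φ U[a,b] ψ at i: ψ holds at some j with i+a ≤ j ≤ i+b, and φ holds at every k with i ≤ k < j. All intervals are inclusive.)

Evaluate at each i in [0,10]:
  i=0: ✗ (no rhs in [1,1])
  i=1: ✗ (no rhs in [2,2])
  i=2: ✗ (no rhs in [3,3])
  i=3: ✗ (no rhs in [4,4])
  i=4: ✗ (no rhs in [5,5])
  i=5: ✗ (lhs fails at k=5 before rhs at j=6)
  i=6: ✓ (rhs at j=7; lhs holds on [6,6])
  i=7: ✗ (lhs fails at k=7 before rhs at j=8)
  i=8: ✗ (no rhs in [9,9])
  i=9: ✗ (no rhs in [10,10])
  i=10: ✗ (no rhs in [11,11])
Positions where it holds: {6} → 1.

1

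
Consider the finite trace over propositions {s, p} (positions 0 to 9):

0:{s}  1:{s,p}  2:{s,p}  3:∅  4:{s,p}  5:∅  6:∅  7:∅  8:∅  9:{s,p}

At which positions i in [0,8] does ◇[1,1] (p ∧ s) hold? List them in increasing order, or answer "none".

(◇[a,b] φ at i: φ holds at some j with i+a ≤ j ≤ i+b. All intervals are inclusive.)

0, 1, 3, 8

Evaluate at each i in [0,8]:
  i=0: ✓ (witness j=1)
  i=1: ✓ (witness j=2)
  i=2: ✗ (none in [3,3])
  i=3: ✓ (witness j=4)
  i=4: ✗ (none in [5,5])
  i=5: ✗ (none in [6,6])
  i=6: ✗ (none in [7,7])
  i=7: ✗ (none in [8,8])
  i=8: ✓ (witness j=9)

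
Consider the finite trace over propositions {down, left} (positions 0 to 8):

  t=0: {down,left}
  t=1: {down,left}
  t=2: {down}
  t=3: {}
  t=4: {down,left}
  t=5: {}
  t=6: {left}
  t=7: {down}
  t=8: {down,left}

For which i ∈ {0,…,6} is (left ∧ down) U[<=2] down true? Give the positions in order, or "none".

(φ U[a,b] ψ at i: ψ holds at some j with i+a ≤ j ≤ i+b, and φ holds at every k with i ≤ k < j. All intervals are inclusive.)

Evaluate at each i in [0,6]:
  i=0: ✓ (rhs at j=0)
  i=1: ✓ (rhs at j=1)
  i=2: ✓ (rhs at j=2)
  i=3: ✗ (lhs fails at k=3 before rhs at j=4)
  i=4: ✓ (rhs at j=4)
  i=5: ✗ (lhs fails at k=5 before rhs at j=7)
  i=6: ✗ (lhs fails at k=6 before rhs at j=7)

0, 1, 2, 4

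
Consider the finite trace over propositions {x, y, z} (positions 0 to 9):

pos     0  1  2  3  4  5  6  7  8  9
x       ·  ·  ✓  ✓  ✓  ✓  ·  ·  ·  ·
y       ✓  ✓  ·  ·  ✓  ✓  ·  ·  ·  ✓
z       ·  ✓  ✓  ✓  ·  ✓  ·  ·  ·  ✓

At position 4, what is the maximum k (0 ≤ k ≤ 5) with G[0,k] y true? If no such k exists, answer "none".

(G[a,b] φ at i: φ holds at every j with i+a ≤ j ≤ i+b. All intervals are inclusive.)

1

y must hold from j=4 onward; find where it first fails.
  j=4: holds
  j=5: holds
  j=6: fails
Holds on [4,5], so largest k = 1.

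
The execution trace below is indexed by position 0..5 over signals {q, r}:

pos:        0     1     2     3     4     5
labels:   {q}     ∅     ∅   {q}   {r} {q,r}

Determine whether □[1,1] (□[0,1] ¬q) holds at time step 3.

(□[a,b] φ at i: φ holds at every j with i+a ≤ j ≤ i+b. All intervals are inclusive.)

False

Check □[0,1] ¬q at every j in [4,4]:
  j=4: fails at 5
Fails at j=4 → formula fails.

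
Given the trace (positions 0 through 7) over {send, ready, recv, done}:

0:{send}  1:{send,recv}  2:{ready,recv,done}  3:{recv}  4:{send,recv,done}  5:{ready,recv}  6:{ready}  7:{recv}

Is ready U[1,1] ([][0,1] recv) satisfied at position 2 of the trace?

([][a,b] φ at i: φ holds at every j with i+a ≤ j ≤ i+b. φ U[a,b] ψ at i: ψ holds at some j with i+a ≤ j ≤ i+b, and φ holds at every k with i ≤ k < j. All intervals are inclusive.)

Yes

Need some j in [3,3] with [][0,1] recv, and ready at every k in [2,j-1].
  j=3: [][0,1] recv holds; ready holds at every k in [2,2] → satisfied.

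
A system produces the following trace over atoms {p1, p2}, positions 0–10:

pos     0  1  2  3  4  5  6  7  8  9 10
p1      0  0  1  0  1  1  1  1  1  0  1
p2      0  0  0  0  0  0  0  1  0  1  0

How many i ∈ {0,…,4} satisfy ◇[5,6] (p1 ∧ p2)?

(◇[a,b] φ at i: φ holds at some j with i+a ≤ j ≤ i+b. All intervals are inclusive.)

Evaluate at each i in [0,4]:
  i=0: ✗ (none in [5,6])
  i=1: ✓ (witness j=7)
  i=2: ✓ (witness j=7)
  i=3: ✗ (none in [8,9])
  i=4: ✗ (none in [9,10])
Positions where it holds: {1, 2} → 2.

2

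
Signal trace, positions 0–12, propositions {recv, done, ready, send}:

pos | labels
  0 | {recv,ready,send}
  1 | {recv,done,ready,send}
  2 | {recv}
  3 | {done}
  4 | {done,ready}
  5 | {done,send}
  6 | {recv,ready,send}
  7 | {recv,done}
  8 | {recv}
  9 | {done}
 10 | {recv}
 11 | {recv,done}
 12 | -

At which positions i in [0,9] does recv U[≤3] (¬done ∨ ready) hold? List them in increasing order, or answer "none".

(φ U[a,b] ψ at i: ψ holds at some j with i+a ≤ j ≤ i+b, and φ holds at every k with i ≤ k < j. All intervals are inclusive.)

Evaluate at each i in [0,9]:
  i=0: ✓ (rhs at j=0)
  i=1: ✓ (rhs at j=1)
  i=2: ✓ (rhs at j=2)
  i=3: ✗ (lhs fails at k=3 before rhs at j=4)
  i=4: ✓ (rhs at j=4)
  i=5: ✗ (lhs fails at k=5 before rhs at j=6)
  i=6: ✓ (rhs at j=6)
  i=7: ✓ (rhs at j=8; lhs holds on [7,7])
  i=8: ✓ (rhs at j=8)
  i=9: ✗ (lhs fails at k=9 before rhs at j=10)

0, 1, 2, 4, 6, 7, 8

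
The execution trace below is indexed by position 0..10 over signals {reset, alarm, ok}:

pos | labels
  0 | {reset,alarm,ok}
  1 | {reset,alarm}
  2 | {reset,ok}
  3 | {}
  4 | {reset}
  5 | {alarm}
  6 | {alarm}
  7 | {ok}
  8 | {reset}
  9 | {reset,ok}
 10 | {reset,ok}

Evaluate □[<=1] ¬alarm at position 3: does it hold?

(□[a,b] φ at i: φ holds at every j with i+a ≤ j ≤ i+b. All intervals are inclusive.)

Holds

Check ¬alarm at every j in [3,4]:
  j=3: true
  j=4: true
All positions satisfy it → formula holds.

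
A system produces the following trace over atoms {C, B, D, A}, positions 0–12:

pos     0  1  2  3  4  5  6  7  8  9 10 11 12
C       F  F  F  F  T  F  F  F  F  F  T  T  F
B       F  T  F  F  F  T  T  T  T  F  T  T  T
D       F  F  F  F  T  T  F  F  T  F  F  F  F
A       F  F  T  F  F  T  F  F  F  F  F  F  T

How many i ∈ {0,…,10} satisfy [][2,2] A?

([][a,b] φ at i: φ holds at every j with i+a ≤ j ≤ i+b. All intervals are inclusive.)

3

Evaluate at each i in [0,10]:
  i=0: ✓ (all of [2,2])
  i=1: ✗ (fails at j=3)
  i=2: ✗ (fails at j=4)
  i=3: ✓ (all of [5,5])
  i=4: ✗ (fails at j=6)
  i=5: ✗ (fails at j=7)
  i=6: ✗ (fails at j=8)
  i=7: ✗ (fails at j=9)
  i=8: ✗ (fails at j=10)
  i=9: ✗ (fails at j=11)
  i=10: ✓ (all of [12,12])
Positions where it holds: {0, 3, 10} → 3.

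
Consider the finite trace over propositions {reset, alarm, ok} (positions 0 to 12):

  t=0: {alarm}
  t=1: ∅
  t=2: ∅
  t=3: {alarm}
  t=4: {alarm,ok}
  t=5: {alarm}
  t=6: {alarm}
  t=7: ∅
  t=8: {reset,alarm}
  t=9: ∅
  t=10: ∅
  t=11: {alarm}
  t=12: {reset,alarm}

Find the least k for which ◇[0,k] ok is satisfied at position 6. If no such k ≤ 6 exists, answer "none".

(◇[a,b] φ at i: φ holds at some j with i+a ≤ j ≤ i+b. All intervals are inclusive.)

Scan j = 6,7,… for ok:
  j=6: fails
  j=7: fails
  j=8: fails
  j=9: fails
  j=10: fails
  j=11: fails
  j=12: fails
No j in [6,12] satisfies it → none.

none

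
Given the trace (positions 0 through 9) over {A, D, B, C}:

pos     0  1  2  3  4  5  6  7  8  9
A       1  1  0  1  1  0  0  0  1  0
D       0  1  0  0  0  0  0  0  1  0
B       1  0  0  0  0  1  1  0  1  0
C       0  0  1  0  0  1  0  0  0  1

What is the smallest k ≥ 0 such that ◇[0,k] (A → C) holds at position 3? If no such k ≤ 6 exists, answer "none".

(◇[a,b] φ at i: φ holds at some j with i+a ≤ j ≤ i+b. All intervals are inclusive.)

Scan j = 3,4,… for (A → C):
  j=3: fails
  j=4: fails
  j=5: holds
First hit at j=5, so smallest k = 5-3 = 2.

2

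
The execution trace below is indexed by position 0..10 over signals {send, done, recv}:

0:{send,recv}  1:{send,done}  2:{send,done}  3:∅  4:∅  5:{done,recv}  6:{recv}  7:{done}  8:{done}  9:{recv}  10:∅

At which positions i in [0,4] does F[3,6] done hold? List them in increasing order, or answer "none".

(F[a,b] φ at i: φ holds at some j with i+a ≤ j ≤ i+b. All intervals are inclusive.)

0, 1, 2, 3, 4

Evaluate at each i in [0,4]:
  i=0: ✓ (witness j=5)
  i=1: ✓ (witness j=5)
  i=2: ✓ (witness j=5)
  i=3: ✓ (witness j=7)
  i=4: ✓ (witness j=7)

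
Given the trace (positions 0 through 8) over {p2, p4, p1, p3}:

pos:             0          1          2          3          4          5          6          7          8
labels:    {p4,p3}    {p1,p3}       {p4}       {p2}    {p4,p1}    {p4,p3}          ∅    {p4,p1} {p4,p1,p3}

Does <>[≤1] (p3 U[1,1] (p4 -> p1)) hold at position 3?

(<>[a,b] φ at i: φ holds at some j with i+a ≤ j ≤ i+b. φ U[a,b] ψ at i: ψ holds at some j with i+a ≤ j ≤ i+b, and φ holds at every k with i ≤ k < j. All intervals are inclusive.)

Check (p3 U[1,1] (p4 -> p1)) at each j in [3,4]:
  j=3: fails
  j=4: fails
No position in the window satisfies it → formula fails.

Does not hold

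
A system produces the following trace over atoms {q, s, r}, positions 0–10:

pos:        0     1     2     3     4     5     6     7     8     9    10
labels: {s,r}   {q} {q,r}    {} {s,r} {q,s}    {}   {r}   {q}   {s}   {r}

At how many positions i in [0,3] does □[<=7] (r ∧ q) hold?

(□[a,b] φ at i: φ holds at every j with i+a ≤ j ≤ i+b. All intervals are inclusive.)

Evaluate at each i in [0,3]:
  i=0: ✗ (fails at j=0)
  i=1: ✗ (fails at j=1)
  i=2: ✗ (fails at j=3)
  i=3: ✗ (fails at j=3)
Positions where it holds: {} → 0.

0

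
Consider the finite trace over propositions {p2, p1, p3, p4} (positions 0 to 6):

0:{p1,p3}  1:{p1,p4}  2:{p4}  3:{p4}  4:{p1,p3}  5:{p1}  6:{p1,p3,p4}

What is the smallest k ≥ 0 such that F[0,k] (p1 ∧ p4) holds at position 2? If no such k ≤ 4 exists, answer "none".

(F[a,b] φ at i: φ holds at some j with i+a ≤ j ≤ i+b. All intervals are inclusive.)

Scan j = 2,3,… for (p1 ∧ p4):
  j=2: fails
  j=3: fails
  j=4: fails
  j=5: fails
  j=6: holds
First hit at j=6, so smallest k = 6-2 = 4.

4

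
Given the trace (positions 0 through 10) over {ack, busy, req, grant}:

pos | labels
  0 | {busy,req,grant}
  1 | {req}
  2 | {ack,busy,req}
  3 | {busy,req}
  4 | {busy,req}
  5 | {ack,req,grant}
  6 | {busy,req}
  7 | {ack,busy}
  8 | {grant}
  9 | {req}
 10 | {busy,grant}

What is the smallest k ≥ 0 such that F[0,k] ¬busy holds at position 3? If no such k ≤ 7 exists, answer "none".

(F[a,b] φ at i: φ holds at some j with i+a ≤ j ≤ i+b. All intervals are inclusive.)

2

Scan j = 3,4,… for ¬busy:
  j=3: fails
  j=4: fails
  j=5: holds
First hit at j=5, so smallest k = 5-3 = 2.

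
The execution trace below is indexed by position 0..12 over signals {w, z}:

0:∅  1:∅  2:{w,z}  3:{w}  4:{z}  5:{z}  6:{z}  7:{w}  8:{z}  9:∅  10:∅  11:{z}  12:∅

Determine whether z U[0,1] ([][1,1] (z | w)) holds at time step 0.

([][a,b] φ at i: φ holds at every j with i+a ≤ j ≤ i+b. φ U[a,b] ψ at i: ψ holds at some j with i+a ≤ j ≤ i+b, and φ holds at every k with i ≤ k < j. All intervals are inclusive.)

Does not hold

Need some j in [0,1] with [][1,1] (z | w), and z at every k in [0,j-1].
  j=0: [][1,1] (z | w) — fails at 1.
  j=1: [][1,1] (z | w) holds, but z fails at k=0 → not this j.
No j in the window works → until fails.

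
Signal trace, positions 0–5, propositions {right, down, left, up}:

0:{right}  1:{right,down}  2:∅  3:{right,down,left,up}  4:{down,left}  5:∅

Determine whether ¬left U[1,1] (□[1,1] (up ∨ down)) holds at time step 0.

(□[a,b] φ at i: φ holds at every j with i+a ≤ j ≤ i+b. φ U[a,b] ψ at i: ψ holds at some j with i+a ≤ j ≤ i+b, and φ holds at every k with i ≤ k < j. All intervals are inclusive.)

Need some j in [1,1] with □[1,1] (up ∨ down), and ¬left at every k in [0,j-1].
  j=1: □[1,1] (up ∨ down) — fails at 2.
No j in the window works → until fails.

Does not hold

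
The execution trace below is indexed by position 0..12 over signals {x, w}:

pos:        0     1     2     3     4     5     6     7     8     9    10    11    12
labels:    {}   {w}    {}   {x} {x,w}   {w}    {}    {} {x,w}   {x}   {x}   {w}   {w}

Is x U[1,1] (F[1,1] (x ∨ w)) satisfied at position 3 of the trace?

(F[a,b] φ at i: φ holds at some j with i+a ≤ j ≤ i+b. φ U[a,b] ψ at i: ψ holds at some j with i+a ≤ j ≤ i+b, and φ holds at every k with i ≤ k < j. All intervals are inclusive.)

Holds

Need some j in [4,4] with F[1,1] (x ∨ w), and x at every k in [3,j-1].
  j=4: F[1,1] (x ∨ w) holds; x holds at every k in [3,3] → satisfied.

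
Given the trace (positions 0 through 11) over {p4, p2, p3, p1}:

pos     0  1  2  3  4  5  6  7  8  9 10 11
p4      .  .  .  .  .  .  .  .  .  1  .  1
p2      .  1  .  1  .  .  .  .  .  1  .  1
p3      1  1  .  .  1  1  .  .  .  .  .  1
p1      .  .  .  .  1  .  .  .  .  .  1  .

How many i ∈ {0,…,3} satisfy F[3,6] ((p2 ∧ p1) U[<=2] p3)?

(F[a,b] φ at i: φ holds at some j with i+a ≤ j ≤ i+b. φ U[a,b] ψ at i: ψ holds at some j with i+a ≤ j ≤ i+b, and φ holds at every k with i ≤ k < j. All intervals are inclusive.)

3

Evaluate at each i in [0,3]:
  i=0: ✓ (witness j=4)
  i=1: ✓ (witness j=4)
  i=2: ✓ (witness j=5)
  i=3: ✗ (none in [6,9])
Positions where it holds: {0, 1, 2} → 3.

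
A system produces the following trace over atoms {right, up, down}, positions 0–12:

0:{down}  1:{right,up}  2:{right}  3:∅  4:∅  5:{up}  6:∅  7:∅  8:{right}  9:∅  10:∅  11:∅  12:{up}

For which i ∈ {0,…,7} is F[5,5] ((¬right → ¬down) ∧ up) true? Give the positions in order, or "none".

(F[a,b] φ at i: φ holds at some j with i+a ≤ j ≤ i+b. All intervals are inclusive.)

Evaluate at each i in [0,7]:
  i=0: ✓ (witness j=5)
  i=1: ✗ (none in [6,6])
  i=2: ✗ (none in [7,7])
  i=3: ✗ (none in [8,8])
  i=4: ✗ (none in [9,9])
  i=5: ✗ (none in [10,10])
  i=6: ✗ (none in [11,11])
  i=7: ✓ (witness j=12)

0, 7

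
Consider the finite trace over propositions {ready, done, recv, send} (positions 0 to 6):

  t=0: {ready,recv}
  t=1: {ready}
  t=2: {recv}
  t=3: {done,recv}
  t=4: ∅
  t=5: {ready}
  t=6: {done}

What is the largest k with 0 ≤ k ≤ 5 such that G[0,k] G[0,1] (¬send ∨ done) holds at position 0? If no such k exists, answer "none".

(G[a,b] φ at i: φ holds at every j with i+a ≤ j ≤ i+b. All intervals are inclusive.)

G[0,1] (¬send ∨ done) must hold from j=0 onward; find where it first fails.
  j=0: holds
  j=1: holds
  j=2: holds
  j=3: holds
  j=4: holds
  j=5: holds
Holds through j=5; largest k = 5.

5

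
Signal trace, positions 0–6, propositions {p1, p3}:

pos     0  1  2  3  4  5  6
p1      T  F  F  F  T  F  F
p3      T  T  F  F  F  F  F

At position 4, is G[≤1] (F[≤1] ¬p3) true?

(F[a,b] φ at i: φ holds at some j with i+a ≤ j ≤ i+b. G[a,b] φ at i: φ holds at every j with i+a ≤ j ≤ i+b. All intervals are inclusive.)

Yes

Check F[≤1] ¬p3 at every j in [4,5]:
  j=4: holds (witness at 4)
  j=5: holds (witness at 5)
All positions satisfy it → formula holds.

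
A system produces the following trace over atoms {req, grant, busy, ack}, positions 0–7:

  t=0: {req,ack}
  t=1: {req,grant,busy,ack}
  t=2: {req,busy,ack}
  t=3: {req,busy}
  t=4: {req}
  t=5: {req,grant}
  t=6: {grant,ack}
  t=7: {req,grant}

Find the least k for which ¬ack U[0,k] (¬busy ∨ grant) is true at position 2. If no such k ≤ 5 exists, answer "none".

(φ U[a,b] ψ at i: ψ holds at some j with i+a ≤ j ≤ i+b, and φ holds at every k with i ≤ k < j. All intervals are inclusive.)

Need earliest j ≥ 2 with (¬busy ∨ grant), and ¬ack at every k in [2,j-1].
  j=2: rhs fails.
  j=3: rhs fails.
  j=4: rhs holds but lhs fails at k=2.
  j=5: rhs holds but lhs fails at k=2.
  j=6: rhs holds but lhs fails at k=2.
  j=7: rhs holds but lhs fails at k=2.
No witness within the range → none.

none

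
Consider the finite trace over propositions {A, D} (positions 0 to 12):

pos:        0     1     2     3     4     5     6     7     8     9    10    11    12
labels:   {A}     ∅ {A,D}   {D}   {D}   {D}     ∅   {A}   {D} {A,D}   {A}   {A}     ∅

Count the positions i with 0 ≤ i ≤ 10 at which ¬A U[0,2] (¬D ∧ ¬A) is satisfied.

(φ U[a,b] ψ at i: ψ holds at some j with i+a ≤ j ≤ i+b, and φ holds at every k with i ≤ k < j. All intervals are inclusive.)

4

Evaluate at each i in [0,10]:
  i=0: ✗ (lhs fails at k=0 before rhs at j=1)
  i=1: ✓ (rhs at j=1)
  i=2: ✗ (no rhs in [2,4])
  i=3: ✗ (no rhs in [3,5])
  i=4: ✓ (rhs at j=6; lhs holds on [4,5])
  i=5: ✓ (rhs at j=6; lhs holds on [5,5])
  i=6: ✓ (rhs at j=6)
  i=7: ✗ (no rhs in [7,9])
  i=8: ✗ (no rhs in [8,10])
  i=9: ✗ (no rhs in [9,11])
  i=10: ✗ (lhs fails at k=10 before rhs at j=12)
Positions where it holds: {1, 4, 5, 6} → 4.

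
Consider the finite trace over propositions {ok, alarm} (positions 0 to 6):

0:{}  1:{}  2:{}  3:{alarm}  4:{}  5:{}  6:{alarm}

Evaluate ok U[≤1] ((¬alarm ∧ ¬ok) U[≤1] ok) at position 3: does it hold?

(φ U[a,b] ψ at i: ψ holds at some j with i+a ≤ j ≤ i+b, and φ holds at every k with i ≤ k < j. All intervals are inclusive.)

False

Need some j in [3,4] with ((¬alarm ∧ ¬ok) U[≤1] ok), and ok at every k in [3,j-1].
  j=3: ((¬alarm ∧ ¬ok) U[≤1] ok) — fails.
  j=4: ((¬alarm ∧ ¬ok) U[≤1] ok) — fails.
No j in the window works → until fails.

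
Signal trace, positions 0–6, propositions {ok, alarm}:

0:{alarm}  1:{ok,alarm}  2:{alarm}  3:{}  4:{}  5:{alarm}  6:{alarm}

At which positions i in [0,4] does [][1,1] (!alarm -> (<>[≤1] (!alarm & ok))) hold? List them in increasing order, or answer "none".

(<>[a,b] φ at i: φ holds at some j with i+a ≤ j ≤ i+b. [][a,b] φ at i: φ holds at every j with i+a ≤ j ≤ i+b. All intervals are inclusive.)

Evaluate at each i in [0,4]:
  i=0: ✓ (all of [1,1])
  i=1: ✓ (all of [2,2])
  i=2: ✗ (fails at j=3)
  i=3: ✗ (fails at j=4)
  i=4: ✓ (all of [5,5])

0, 1, 4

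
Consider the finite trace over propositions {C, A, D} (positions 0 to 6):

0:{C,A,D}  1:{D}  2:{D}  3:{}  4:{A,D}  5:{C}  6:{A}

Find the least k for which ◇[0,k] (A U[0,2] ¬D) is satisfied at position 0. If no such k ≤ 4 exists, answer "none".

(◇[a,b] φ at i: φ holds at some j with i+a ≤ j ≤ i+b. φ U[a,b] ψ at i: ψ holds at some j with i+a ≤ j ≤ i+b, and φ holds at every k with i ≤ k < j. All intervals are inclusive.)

3

Scan j = 0,1,… for (A U[0,2] ¬D):
  j=0: fails
  j=1: fails
  j=2: fails
  j=3: holds
First hit at j=3, so smallest k = 3-0 = 3.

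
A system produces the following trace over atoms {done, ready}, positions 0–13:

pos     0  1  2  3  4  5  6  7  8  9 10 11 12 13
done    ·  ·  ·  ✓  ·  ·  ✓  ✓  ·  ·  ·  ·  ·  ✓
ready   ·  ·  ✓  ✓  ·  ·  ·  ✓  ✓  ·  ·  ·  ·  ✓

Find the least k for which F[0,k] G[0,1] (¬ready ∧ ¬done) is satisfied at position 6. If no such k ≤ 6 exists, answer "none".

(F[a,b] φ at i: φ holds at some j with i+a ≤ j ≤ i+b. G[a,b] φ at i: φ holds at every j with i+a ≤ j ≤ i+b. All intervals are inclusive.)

3

Scan j = 6,7,… for G[0,1] (¬ready ∧ ¬done):
  j=6: fails
  j=7: fails
  j=8: fails
  j=9: holds
First hit at j=9, so smallest k = 9-6 = 3.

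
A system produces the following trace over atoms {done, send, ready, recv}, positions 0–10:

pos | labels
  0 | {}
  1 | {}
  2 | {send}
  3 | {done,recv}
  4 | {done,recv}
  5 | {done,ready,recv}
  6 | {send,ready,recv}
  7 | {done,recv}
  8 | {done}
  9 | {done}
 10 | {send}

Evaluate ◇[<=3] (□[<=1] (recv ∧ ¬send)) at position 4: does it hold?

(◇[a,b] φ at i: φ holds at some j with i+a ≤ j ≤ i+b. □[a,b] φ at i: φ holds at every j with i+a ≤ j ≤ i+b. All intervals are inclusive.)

Holds

Check □[<=1] (recv ∧ ¬send) at each j in [4,7]:
  j=4: holds on [4,5]
  j=5: fails at 6
  j=6: fails at 6
  j=7: fails at 8
Found at j=4 → formula holds.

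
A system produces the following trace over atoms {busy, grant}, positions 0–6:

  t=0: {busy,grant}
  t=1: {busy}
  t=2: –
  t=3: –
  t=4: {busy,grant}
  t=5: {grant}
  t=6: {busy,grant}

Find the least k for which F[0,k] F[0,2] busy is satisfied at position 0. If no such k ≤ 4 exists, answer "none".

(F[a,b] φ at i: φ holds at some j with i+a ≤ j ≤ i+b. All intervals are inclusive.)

Scan j = 0,1,… for F[0,2] busy:
  j=0: holds
First hit at j=0, so smallest k = 0-0 = 0.

0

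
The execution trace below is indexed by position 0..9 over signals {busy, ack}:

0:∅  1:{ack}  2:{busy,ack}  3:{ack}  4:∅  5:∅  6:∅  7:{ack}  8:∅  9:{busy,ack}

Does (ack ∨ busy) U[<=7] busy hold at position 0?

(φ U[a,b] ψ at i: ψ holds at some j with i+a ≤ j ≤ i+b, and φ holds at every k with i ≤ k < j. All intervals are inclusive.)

No

Need some j in [0,7] with busy, and (ack ∨ busy) at every k in [0,j-1].
  j=0: busy false.
  j=1: busy false.
  j=2: busy holds, but (ack ∨ busy) fails at k=0 → not this j.
  j=3: busy false.
  j=4: busy false.
  j=5: busy false.
  j=6: busy false.
  j=7: busy false.
No j in the window works → until fails.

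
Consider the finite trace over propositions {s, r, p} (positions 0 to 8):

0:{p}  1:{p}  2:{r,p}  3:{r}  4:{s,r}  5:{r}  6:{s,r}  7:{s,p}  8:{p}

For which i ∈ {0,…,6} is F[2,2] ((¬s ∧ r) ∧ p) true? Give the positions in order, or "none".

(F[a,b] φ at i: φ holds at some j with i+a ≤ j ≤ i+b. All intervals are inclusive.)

0

Evaluate at each i in [0,6]:
  i=0: ✓ (witness j=2)
  i=1: ✗ (none in [3,3])
  i=2: ✗ (none in [4,4])
  i=3: ✗ (none in [5,5])
  i=4: ✗ (none in [6,6])
  i=5: ✗ (none in [7,7])
  i=6: ✗ (none in [8,8])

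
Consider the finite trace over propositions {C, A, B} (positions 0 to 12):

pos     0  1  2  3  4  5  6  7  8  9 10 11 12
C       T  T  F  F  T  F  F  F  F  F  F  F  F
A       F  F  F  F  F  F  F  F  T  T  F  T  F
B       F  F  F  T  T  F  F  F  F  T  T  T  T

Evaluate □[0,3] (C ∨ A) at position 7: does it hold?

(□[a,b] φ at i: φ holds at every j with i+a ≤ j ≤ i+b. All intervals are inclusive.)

False

Check (C ∨ A) at every j in [7,10]:
  j=7: false
  j=8: true
  j=9: true
  j=10: false
Fails at j=7 → formula fails.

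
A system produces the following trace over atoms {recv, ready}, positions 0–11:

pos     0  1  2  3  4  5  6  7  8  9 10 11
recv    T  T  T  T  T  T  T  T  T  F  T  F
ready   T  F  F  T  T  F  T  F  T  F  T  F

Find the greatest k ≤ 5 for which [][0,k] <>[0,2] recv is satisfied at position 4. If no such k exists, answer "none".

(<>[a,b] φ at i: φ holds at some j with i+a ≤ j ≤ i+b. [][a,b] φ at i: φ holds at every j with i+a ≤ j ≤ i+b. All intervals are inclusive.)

<>[0,2] recv must hold from j=4 onward; find where it first fails.
  j=4: holds
  j=5: holds
  j=6: holds
  j=7: holds
  j=8: holds
  j=9: holds
Holds through j=9; largest k = 5.

5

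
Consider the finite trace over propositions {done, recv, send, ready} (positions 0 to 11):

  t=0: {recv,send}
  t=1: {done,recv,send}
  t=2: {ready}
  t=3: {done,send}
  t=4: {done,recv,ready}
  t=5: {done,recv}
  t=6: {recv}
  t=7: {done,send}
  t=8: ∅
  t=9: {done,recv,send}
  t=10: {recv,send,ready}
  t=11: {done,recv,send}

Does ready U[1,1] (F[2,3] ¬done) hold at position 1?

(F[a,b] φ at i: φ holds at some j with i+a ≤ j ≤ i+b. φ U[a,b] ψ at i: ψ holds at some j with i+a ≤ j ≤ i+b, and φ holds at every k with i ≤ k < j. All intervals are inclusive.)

Need some j in [2,2] with F[2,3] ¬done, and ready at every k in [1,j-1].
  j=2: F[2,3] ¬done — fails (none in [4,5]).
No j in the window works → until fails.

False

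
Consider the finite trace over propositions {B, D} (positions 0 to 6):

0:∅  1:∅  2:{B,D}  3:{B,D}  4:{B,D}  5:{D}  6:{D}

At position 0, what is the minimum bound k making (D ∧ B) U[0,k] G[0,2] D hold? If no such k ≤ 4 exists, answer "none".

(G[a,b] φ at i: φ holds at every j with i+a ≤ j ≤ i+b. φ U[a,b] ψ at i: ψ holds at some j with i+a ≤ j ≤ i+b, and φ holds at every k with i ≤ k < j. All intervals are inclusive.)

none

Need earliest j ≥ 0 with G[0,2] D, and (D ∧ B) at every k in [0,j-1].
  j=0: rhs fails.
  j=1: rhs fails.
  j=2: rhs holds but lhs fails at k=0.
  j=3: rhs holds but lhs fails at k=0.
  j=4: rhs holds but lhs fails at k=0.
No witness within the range → none.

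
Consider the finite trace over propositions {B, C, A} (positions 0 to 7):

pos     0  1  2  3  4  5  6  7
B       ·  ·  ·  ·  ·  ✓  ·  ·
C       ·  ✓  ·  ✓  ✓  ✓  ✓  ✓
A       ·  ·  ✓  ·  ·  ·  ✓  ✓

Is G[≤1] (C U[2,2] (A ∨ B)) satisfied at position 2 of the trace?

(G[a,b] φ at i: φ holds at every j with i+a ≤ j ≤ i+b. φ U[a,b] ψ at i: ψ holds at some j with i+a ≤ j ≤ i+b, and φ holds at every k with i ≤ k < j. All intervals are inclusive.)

Check (C U[2,2] (A ∨ B)) at every j in [2,3]:
  j=2: fails
  j=3: holds
Fails at j=2 → formula fails.

False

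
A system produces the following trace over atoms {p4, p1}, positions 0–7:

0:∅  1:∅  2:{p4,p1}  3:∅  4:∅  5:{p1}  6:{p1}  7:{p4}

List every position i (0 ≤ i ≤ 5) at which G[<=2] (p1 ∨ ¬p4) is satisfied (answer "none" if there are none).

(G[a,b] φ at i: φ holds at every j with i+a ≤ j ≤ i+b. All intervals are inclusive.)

0, 1, 2, 3, 4

Evaluate at each i in [0,5]:
  i=0: ✓ (all of [0,2])
  i=1: ✓ (all of [1,3])
  i=2: ✓ (all of [2,4])
  i=3: ✓ (all of [3,5])
  i=4: ✓ (all of [4,6])
  i=5: ✗ (fails at j=7)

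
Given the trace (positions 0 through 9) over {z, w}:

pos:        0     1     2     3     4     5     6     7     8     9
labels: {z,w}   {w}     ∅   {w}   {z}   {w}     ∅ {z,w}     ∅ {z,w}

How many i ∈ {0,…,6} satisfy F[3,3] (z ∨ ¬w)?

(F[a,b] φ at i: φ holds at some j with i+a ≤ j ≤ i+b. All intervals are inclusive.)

Evaluate at each i in [0,6]:
  i=0: ✗ (none in [3,3])
  i=1: ✓ (witness j=4)
  i=2: ✗ (none in [5,5])
  i=3: ✓ (witness j=6)
  i=4: ✓ (witness j=7)
  i=5: ✓ (witness j=8)
  i=6: ✓ (witness j=9)
Positions where it holds: {1, 3, 4, 5, 6} → 5.

5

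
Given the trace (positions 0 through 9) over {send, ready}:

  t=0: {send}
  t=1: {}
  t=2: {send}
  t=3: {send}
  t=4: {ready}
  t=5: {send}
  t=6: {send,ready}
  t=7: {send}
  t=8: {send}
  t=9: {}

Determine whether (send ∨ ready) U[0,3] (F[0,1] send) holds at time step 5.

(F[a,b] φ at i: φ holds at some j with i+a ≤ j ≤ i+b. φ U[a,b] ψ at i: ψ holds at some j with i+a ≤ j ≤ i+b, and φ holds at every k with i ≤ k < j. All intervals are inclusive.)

Holds

Need some j in [5,8] with F[0,1] send, and (send ∨ ready) at every k in [5,j-1].
  j=5: F[0,1] send holds; no prefix to check → satisfied.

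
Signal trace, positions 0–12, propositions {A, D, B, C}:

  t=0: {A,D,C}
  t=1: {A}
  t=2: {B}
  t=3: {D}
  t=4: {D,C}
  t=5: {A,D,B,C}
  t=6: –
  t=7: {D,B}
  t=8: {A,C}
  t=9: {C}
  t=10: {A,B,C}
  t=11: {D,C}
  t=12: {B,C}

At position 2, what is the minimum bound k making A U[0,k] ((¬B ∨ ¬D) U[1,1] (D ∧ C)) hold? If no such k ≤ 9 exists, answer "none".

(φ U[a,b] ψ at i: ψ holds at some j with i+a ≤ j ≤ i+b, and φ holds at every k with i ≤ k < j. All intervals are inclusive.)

Need earliest j ≥ 2 with ((¬B ∨ ¬D) U[1,1] (D ∧ C)), and A at every k in [2,j-1].
  j=2: rhs fails.
  j=3: rhs holds but lhs fails at k=2.
  j=4: rhs holds but lhs fails at k=2.
  j=5: rhs fails.
  j=6: rhs fails.
  j=7: rhs fails.
  j=8: rhs fails.
  j=9: rhs fails.
  j=10: rhs holds but lhs fails at k=2.
  j=11: rhs fails.
No witness within the range → none.

none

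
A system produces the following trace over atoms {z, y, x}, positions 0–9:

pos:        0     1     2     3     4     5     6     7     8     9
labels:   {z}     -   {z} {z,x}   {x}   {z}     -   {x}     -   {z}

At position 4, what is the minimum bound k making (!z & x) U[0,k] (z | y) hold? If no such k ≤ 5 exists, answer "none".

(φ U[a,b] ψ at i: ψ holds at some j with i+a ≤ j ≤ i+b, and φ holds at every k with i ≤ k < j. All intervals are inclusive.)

Need earliest j ≥ 4 with (z | y), and (!z & x) at every k in [4,j-1].
  j=4: rhs fails.
  j=5: rhs holds; lhs holds on [4,4]. k = 1.

1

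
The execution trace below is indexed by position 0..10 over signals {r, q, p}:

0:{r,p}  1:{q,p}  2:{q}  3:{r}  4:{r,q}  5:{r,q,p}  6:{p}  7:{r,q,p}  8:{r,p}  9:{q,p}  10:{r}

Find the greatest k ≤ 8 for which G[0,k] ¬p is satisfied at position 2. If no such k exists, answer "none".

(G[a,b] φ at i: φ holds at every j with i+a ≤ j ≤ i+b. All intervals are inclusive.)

¬p must hold from j=2 onward; find where it first fails.
  j=2: holds
  j=3: holds
  j=4: holds
  j=5: fails
Holds on [2,4], so largest k = 2.

2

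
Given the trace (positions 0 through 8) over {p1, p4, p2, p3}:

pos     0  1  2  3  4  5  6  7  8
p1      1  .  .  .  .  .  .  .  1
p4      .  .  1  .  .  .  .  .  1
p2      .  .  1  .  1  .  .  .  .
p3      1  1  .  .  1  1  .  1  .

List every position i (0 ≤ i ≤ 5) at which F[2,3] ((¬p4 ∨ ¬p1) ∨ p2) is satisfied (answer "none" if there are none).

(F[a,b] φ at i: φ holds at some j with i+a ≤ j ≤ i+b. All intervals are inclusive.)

Evaluate at each i in [0,5]:
  i=0: ✓ (witness j=2)
  i=1: ✓ (witness j=3)
  i=2: ✓ (witness j=4)
  i=3: ✓ (witness j=5)
  i=4: ✓ (witness j=6)
  i=5: ✓ (witness j=7)

0, 1, 2, 3, 4, 5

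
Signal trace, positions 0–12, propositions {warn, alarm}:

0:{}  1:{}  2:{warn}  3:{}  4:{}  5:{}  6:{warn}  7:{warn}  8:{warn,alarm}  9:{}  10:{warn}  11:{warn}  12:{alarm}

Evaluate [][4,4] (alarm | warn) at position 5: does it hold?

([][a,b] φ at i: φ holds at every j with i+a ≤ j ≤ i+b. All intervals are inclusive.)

No

Check (alarm | warn) at every j in [9,9]:
  j=9: false
Fails at j=9 → formula fails.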